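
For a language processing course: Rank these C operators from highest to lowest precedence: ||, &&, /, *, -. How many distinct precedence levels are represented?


Looking up precedence for each operator:
  || -> precedence 1
  && -> precedence 2
  / -> precedence 6
  * -> precedence 6
  - -> precedence 5
Sorted highest to lowest: /, *, -, &&, ||
Distinct precedence values: [6, 5, 2, 1]
Number of distinct levels: 4

4


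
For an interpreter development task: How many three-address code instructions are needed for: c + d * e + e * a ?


Expression: c + d * e + e * a
Generating three-address code (respecting * over +/- precedence):
  Instruction 1: t1 = d * e
  Instruction 2: t2 = e * a
  Instruction 3: t3 = c + t1
  Instruction 4: t4 = t3 + t2
Total instructions: 4

4


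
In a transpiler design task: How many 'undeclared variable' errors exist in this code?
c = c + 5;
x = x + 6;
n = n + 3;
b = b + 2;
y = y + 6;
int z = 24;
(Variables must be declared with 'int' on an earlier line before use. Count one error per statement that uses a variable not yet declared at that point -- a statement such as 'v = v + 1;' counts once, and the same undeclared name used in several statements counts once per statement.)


Scanning code line by line:
  Line 1: use 'c' -> ERROR (undeclared)
  Line 2: use 'x' -> ERROR (undeclared)
  Line 3: use 'n' -> ERROR (undeclared)
  Line 4: use 'b' -> ERROR (undeclared)
  Line 5: use 'y' -> ERROR (undeclared)
  Line 6: declare 'z' -> declared = ['z']
Total undeclared variable errors: 5

5


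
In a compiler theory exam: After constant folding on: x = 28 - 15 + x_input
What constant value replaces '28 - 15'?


Identifying constant sub-expression:
  Original: x = 28 - 15 + x_input
  28 and 15 are both compile-time constants
  Evaluating: 28 - 15 = 13
  After folding: x = 13 + x_input

13


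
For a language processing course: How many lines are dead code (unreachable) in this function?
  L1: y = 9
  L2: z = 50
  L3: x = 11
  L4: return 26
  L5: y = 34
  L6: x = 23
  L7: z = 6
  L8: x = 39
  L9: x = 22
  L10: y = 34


Analyzing control flow:
  L1: reachable (before return)
  L2: reachable (before return)
  L3: reachable (before return)
  L4: reachable (return statement)
  L5: DEAD (after return at L4)
  L6: DEAD (after return at L4)
  L7: DEAD (after return at L4)
  L8: DEAD (after return at L4)
  L9: DEAD (after return at L4)
  L10: DEAD (after return at L4)
Return at L4, total lines = 10
Dead lines: L5 through L10
Count: 6

6


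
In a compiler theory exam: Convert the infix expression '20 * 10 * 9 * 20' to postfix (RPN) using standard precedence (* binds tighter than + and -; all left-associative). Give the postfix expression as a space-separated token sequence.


Applying the shunting-yard algorithm:
  Operand 20 -> output
  Push '*' onto operator stack -> op-stack: [*]
  Operand 10 -> output
  See '*' (prec 2); top '*' (prec 2) >= it -> pop '*' to output
  Push '*' onto operator stack -> op-stack: [*]
  Operand 9 -> output
  See '*' (prec 2); top '*' (prec 2) >= it -> pop '*' to output
  Push '*' onto operator stack -> op-stack: [*]
  Operand 20 -> output
  End of input: pop '*' to output
Postfix result: 20 10 * 9 * 20 *

20 10 * 9 * 20 *


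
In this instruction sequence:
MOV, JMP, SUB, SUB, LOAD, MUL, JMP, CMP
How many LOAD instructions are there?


Scanning instruction sequence for LOAD:
  Position 1: MOV
  Position 2: JMP
  Position 3: SUB
  Position 4: SUB
  Position 5: LOAD <- MATCH
  Position 6: MUL
  Position 7: JMP
  Position 8: CMP
Matches at positions: [5]
Total LOAD count: 1

1


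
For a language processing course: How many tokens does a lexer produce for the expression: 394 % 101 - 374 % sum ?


Scanning '394 % 101 - 374 % sum'
Token 1: '394' -> integer_literal
Token 2: '%' -> operator
Token 3: '101' -> integer_literal
Token 4: '-' -> operator
Token 5: '374' -> integer_literal
Token 6: '%' -> operator
Token 7: 'sum' -> identifier
Total tokens: 7

7


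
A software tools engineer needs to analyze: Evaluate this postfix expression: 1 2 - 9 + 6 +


Processing tokens left to right:
Push 1, Push 2
Pop 1 and 2, compute 1 - 2 = -1, push -1
Push 9
Pop -1 and 9, compute -1 + 9 = 8, push 8
Push 6
Pop 8 and 6, compute 8 + 6 = 14, push 14
Stack result: 14

14


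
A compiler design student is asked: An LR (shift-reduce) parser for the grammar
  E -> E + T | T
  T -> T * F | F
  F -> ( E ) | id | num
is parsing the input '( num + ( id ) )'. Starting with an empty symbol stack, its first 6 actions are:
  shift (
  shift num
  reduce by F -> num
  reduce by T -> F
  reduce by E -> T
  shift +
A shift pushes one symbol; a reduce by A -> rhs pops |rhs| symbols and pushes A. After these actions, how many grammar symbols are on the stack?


Tracking the symbol stack through each action:
  Action 1: shift '(' : push -> stack = [(] (size 1)
  Action 2: shift 'num' : push -> stack = [(, num] (size 2)
  Action 3: reduce by F -> num : pop 1, push F -> stack = [(, F] (size 2)
  Action 4: reduce by T -> F : pop 1, push T -> stack = [(, T] (size 2)
  Action 5: reduce by E -> T : pop 1, push E -> stack = [(, E] (size 2)
  Action 6: shift '+' : push -> stack = [(, E, +] (size 3)
Final stack size: 3

3


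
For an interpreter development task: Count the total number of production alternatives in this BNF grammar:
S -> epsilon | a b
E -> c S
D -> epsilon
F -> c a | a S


Counting alternatives per rule:
  S: 2 alternative(s)
  E: 1 alternative(s)
  D: 1 alternative(s)
  F: 2 alternative(s)
Sum: 2 + 1 + 1 + 2 = 6

6


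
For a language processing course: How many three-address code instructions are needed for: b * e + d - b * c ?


Expression: b * e + d - b * c
Generating three-address code (respecting * over +/- precedence):
  Instruction 1: t1 = b * e
  Instruction 2: t2 = b * c
  Instruction 3: t3 = t1 + d
  Instruction 4: t4 = t3 - t2
Total instructions: 4

4


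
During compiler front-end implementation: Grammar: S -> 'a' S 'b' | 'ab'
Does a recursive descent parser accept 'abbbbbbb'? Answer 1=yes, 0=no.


Grammar accepts strings of the form a^n b^n (n >= 1)
Word: 'abbbbbbb'
Counting: 1 a's and 7 b's
Check: 1 == 7? No
Mismatch: a-count != b-count
Rejected

0


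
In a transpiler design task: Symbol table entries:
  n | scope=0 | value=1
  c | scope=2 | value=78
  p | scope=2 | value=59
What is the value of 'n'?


Searching symbol table for 'n':
  n | scope=0 | value=1 <- MATCH
  c | scope=2 | value=78
  p | scope=2 | value=59
Found 'n' at scope 0 with value 1

1


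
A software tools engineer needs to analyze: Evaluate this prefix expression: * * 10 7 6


Parsing prefix expression: * * 10 7 6
Step 1: Innermost operation '* 10 7'
  10 * 7 = 70
Step 2: Outer operation '* [70] 6'
  70 * 6 = 420

420


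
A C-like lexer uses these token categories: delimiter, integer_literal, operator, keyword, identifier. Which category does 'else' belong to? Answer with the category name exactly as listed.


Token: 'else'
Checking categories:
  identifier: no
  integer_literal: no
  operator: no
  keyword: YES
  delimiter: no
Category: keyword

keyword


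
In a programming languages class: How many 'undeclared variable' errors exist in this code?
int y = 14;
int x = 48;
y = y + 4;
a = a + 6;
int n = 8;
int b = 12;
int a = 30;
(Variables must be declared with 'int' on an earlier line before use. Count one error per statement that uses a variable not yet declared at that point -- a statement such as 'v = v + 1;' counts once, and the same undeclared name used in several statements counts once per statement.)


Scanning code line by line:
  Line 1: declare 'y' -> declared = ['y']
  Line 2: declare 'x' -> declared = ['x', 'y']
  Line 3: use 'y' -> OK (declared)
  Line 4: use 'a' -> ERROR (undeclared)
  Line 5: declare 'n' -> declared = ['n', 'x', 'y']
  Line 6: declare 'b' -> declared = ['b', 'n', 'x', 'y']
  Line 7: declare 'a' -> declared = ['a', 'b', 'n', 'x', 'y']
Total undeclared variable errors: 1

1


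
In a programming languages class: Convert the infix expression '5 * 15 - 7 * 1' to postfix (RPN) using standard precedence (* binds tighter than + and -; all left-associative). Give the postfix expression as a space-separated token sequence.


Applying the shunting-yard algorithm:
  Operand 5 -> output
  Push '*' onto operator stack -> op-stack: [*]
  Operand 15 -> output
  See '-' (prec 1); top '*' (prec 2) >= it -> pop '*' to output
  Push '-' onto operator stack -> op-stack: [-]
  Operand 7 -> output
  Push '*' onto operator stack -> op-stack: [-, *]
  Operand 1 -> output
  End of input: pop '*' to output
  End of input: pop '-' to output
Postfix result: 5 15 * 7 1 * -

5 15 * 7 1 * -


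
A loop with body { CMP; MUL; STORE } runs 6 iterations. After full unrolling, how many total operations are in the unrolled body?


Loop body operations: CMP, MUL, STORE (3 ops per iteration)
Unrolling 6 iterations:
  Iteration 1: CMP, MUL, STORE (3 ops)
  Iteration 2: CMP, MUL, STORE (3 ops)
  Iteration 3: CMP, MUL, STORE (3 ops)
  Iteration 4: CMP, MUL, STORE (3 ops)
  Iteration 5: CMP, MUL, STORE (3 ops)
  Iteration 6: CMP, MUL, STORE (3 ops)
Total: 6 iterations * 3 ops/iter = 18 operations

18


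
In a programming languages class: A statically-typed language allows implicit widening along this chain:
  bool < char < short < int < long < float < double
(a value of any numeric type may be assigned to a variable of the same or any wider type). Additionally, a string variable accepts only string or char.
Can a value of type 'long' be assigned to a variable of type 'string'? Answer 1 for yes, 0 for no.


Target variable type: string
Source value type: long
Rule: string accepts only {string, char}
  source 'long' in {string, char}? No
Result: 0

0


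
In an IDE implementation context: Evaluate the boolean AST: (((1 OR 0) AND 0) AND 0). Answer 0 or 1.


Step 1: Evaluate inner node
  1 OR 0 = 1
Step 2: Evaluate next node
  1 AND 0 = 0
Step 3: Evaluate root node
  0 AND 0 = 0

0


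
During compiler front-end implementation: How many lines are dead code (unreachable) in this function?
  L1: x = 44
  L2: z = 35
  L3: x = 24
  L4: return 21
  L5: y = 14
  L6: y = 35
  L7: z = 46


Analyzing control flow:
  L1: reachable (before return)
  L2: reachable (before return)
  L3: reachable (before return)
  L4: reachable (return statement)
  L5: DEAD (after return at L4)
  L6: DEAD (after return at L4)
  L7: DEAD (after return at L4)
Return at L4, total lines = 7
Dead lines: L5 through L7
Count: 3

3


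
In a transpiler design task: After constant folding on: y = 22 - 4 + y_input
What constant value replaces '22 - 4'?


Identifying constant sub-expression:
  Original: y = 22 - 4 + y_input
  22 and 4 are both compile-time constants
  Evaluating: 22 - 4 = 18
  After folding: y = 18 + y_input

18


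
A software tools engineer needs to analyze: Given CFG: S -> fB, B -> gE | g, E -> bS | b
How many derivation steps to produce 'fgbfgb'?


Grammar: S -> fB, B -> gE | g, E -> bS | b
Deriving 'fgbfgb':
Step 1: S -> fB => fB
Step 2: B -> gE => fgE
Step 3: E -> bS => fgbS
Step 4: S -> fB => fgbfB
Step 5: B -> gE => fgbfgE
Step 6: E -> b => fgbfgb
Total derivation steps: 6

6


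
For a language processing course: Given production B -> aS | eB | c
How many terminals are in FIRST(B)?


Production: B -> aS | eB | c
Examining each alternative for leading terminals:
  B -> aS : first terminal = 'a'
  B -> eB : first terminal = 'e'
  B -> c : first terminal = 'c'
FIRST(B) = {a, c, e}
Count: 3

3


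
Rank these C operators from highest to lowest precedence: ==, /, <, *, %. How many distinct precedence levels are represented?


Looking up precedence for each operator:
  == -> precedence 3
  / -> precedence 6
  < -> precedence 4
  * -> precedence 6
  % -> precedence 6
Sorted highest to lowest: /, *, %, <, ==
Distinct precedence values: [6, 4, 3]
Number of distinct levels: 3

3


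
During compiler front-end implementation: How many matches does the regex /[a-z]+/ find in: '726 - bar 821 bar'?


Pattern: /[a-z]+/ (identifiers)
Input: '726 - bar 821 bar'
Scanning for matches:
  Match 1: 'bar'
  Match 2: 'bar'
Total matches: 2

2


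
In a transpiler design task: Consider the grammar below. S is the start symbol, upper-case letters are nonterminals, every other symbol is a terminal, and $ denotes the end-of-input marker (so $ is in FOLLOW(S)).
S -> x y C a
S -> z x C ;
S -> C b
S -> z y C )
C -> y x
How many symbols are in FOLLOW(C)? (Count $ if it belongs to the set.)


S is the start symbol and does not occur in any rule body, so FOLLOW(S) = {$}.
Examining every occurrence of C in a rule body:
  S -> x y C a : C is followed by terminal 'a' -> add 'a'
  S -> z x C ; : C is followed by terminal ';' -> add ';'
  S -> C b : C is followed by terminal 'b' -> add 'b'
  S -> z y C ) : C is followed by terminal ')' -> add ')'
  C -> y x : C does not occur in the body -> contributes nothing
FOLLOW(C) = {), ;, a, b}
Count: 4

4


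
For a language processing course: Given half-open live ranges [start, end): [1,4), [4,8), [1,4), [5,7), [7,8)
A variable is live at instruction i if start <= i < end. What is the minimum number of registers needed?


Live ranges:
  Var0: [1, 4)
  Var1: [4, 8)
  Var2: [1, 4)
  Var3: [5, 7)
  Var4: [7, 8)
Sweep-line events (position, delta, active):
  pos=1 start -> active=1
  pos=1 start -> active=2
  pos=4 end -> active=1
  pos=4 end -> active=0
  pos=4 start -> active=1
  pos=5 start -> active=2
  pos=7 end -> active=1
  pos=7 start -> active=2
  pos=8 end -> active=1
  pos=8 end -> active=0
Maximum simultaneous active: 2
Minimum registers needed: 2

2


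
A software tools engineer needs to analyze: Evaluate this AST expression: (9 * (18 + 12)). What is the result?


Expression: (9 * (18 + 12))
Evaluating step by step:
  18 + 12 = 30
  9 * 30 = 270
Result: 270

270


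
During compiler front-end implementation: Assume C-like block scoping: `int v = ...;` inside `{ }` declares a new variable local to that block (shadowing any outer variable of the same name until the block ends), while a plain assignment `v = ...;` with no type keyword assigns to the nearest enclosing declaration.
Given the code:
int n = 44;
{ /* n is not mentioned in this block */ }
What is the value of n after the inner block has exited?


Analyzing scoping rules:
Outer scope: declares n = 44
Inner block: n is neither redeclared nor assigned -> unchanged
After the block -> 44
Result: 44

44


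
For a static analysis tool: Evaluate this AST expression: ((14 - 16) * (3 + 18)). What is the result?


Expression: ((14 - 16) * (3 + 18))
Evaluating step by step:
  14 - 16 = -2
  3 + 18 = 21
  -2 * 21 = -42
Result: -42

-42


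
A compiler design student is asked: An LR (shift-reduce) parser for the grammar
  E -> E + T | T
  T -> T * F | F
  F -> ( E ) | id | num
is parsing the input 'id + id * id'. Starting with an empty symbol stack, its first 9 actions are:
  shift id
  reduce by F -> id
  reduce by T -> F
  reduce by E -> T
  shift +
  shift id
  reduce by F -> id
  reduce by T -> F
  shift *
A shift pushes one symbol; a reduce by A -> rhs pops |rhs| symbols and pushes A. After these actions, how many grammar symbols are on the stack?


Tracking the symbol stack through each action:
  Action 1: shift 'id' : push -> stack = [id] (size 1)
  Action 2: reduce by F -> id : pop 1, push F -> stack = [F] (size 1)
  Action 3: reduce by T -> F : pop 1, push T -> stack = [T] (size 1)
  Action 4: reduce by E -> T : pop 1, push E -> stack = [E] (size 1)
  Action 5: shift '+' : push -> stack = [E, +] (size 2)
  Action 6: shift 'id' : push -> stack = [E, +, id] (size 3)
  Action 7: reduce by F -> id : pop 1, push F -> stack = [E, +, F] (size 3)
  Action 8: reduce by T -> F : pop 1, push T -> stack = [E, +, T] (size 3)
  Action 9: shift '*' : push -> stack = [E, +, T, *] (size 4)
Final stack size: 4

4


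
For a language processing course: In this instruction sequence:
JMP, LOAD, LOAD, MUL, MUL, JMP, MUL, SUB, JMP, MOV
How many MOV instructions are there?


Scanning instruction sequence for MOV:
  Position 1: JMP
  Position 2: LOAD
  Position 3: LOAD
  Position 4: MUL
  Position 5: MUL
  Position 6: JMP
  Position 7: MUL
  Position 8: SUB
  Position 9: JMP
  Position 10: MOV <- MATCH
Matches at positions: [10]
Total MOV count: 1

1


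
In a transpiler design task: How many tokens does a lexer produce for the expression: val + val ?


Scanning 'val + val'
Token 1: 'val' -> identifier
Token 2: '+' -> operator
Token 3: 'val' -> identifier
Total tokens: 3

3


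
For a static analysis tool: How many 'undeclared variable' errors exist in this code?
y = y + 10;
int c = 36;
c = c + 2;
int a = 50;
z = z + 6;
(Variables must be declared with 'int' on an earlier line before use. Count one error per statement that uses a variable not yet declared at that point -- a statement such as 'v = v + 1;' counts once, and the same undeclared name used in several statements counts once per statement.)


Scanning code line by line:
  Line 1: use 'y' -> ERROR (undeclared)
  Line 2: declare 'c' -> declared = ['c']
  Line 3: use 'c' -> OK (declared)
  Line 4: declare 'a' -> declared = ['a', 'c']
  Line 5: use 'z' -> ERROR (undeclared)
Total undeclared variable errors: 2

2


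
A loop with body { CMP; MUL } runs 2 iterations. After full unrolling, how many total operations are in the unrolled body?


Loop body operations: CMP, MUL (2 ops per iteration)
Unrolling 2 iterations:
  Iteration 1: CMP, MUL (2 ops)
  Iteration 2: CMP, MUL (2 ops)
Total: 2 iterations * 2 ops/iter = 4 operations

4


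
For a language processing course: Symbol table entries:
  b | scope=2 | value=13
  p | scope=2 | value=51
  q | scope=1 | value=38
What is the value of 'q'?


Searching symbol table for 'q':
  b | scope=2 | value=13
  p | scope=2 | value=51
  q | scope=1 | value=38 <- MATCH
Found 'q' at scope 1 with value 38

38


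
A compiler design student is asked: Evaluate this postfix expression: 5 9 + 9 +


Processing tokens left to right:
Push 5, Push 9
Pop 5 and 9, compute 5 + 9 = 14, push 14
Push 9
Pop 14 and 9, compute 14 + 9 = 23, push 23
Stack result: 23

23


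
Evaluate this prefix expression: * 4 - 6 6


Parsing prefix expression: * 4 - 6 6
Step 1: Innermost operation '- 6 6'
  6 - 6 = 0
Step 2: Outer operation '* 4 [0]'
  4 * 0 = 0

0


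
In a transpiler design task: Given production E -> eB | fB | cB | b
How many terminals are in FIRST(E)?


Production: E -> eB | fB | cB | b
Examining each alternative for leading terminals:
  E -> eB : first terminal = 'e'
  E -> fB : first terminal = 'f'
  E -> cB : first terminal = 'c'
  E -> b : first terminal = 'b'
FIRST(E) = {b, c, e, f}
Count: 4

4


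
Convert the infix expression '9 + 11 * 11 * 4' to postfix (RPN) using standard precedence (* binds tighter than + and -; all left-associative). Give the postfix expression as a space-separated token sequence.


Applying the shunting-yard algorithm:
  Operand 9 -> output
  Push '+' onto operator stack -> op-stack: [+]
  Operand 11 -> output
  Push '*' onto operator stack -> op-stack: [+, *]
  Operand 11 -> output
  See '*' (prec 2); top '*' (prec 2) >= it -> pop '*' to output
  Push '*' onto operator stack -> op-stack: [+, *]
  Operand 4 -> output
  End of input: pop '*' to output
  End of input: pop '+' to output
Postfix result: 9 11 11 * 4 * +

9 11 11 * 4 * +


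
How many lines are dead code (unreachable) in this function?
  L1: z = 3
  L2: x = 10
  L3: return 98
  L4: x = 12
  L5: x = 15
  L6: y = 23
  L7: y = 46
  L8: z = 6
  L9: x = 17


Analyzing control flow:
  L1: reachable (before return)
  L2: reachable (before return)
  L3: reachable (return statement)
  L4: DEAD (after return at L3)
  L5: DEAD (after return at L3)
  L6: DEAD (after return at L3)
  L7: DEAD (after return at L3)
  L8: DEAD (after return at L3)
  L9: DEAD (after return at L3)
Return at L3, total lines = 9
Dead lines: L4 through L9
Count: 6

6


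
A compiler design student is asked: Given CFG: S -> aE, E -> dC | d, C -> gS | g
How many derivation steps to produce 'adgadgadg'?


Grammar: S -> aE, E -> dC | d, C -> gS | g
Deriving 'adgadgadg':
Step 1: S -> aE => aE
Step 2: E -> dC => adC
Step 3: C -> gS => adgS
Step 4: S -> aE => adgaE
Step 5: E -> dC => adgadC
Step 6: C -> gS => adgadgS
Step 7: S -> aE => adgadgaE
Step 8: E -> dC => adgadgadC
Step 9: C -> g => adgadgadg
Total derivation steps: 9

9


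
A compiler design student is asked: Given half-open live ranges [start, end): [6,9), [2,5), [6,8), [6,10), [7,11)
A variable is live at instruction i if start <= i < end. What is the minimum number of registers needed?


Live ranges:
  Var0: [6, 9)
  Var1: [2, 5)
  Var2: [6, 8)
  Var3: [6, 10)
  Var4: [7, 11)
Sweep-line events (position, delta, active):
  pos=2 start -> active=1
  pos=5 end -> active=0
  pos=6 start -> active=1
  pos=6 start -> active=2
  pos=6 start -> active=3
  pos=7 start -> active=4
  pos=8 end -> active=3
  pos=9 end -> active=2
  pos=10 end -> active=1
  pos=11 end -> active=0
Maximum simultaneous active: 4
Minimum registers needed: 4

4


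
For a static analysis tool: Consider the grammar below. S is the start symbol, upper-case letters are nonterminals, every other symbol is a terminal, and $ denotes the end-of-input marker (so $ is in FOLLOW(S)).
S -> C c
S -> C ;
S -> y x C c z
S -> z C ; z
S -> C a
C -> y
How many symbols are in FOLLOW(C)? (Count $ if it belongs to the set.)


S is the start symbol and does not occur in any rule body, so FOLLOW(S) = {$}.
Examining every occurrence of C in a rule body:
  S -> C c : C is followed by terminal 'c' -> add 'c'
  S -> C ; : C is followed by terminal ';' -> add ';'
  S -> y x C c z : C is followed by terminal 'c' -> add 'c' (already in the set)
  S -> z C ; z : C is followed by terminal ';' -> add ';' (already in the set)
  S -> C a : C is followed by terminal 'a' -> add 'a'
  C -> y : C does not occur in the body -> contributes nothing
FOLLOW(C) = {;, a, c}
Count: 3

3


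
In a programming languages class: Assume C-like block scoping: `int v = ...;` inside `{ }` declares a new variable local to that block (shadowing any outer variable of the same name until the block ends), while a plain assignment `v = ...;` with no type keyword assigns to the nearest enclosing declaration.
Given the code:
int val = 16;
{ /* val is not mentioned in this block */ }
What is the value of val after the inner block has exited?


Analyzing scoping rules:
Outer scope: declares val = 16
Inner block: val is neither redeclared nor assigned -> unchanged
After the block -> 16
Result: 16

16


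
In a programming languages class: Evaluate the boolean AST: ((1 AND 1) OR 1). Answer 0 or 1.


Step 1: Evaluate inner node
  1 AND 1 = 1
Step 2: Evaluate root node
  1 OR 1 = 1

1


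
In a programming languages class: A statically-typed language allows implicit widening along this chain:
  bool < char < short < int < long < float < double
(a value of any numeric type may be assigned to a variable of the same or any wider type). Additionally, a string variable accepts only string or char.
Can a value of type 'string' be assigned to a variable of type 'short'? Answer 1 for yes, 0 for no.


Target variable type: short
Source value type: string
Rule: string cannot widen to any numeric type
Result: 0

0


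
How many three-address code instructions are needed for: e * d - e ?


Expression: e * d - e
Generating three-address code (respecting * over +/- precedence):
  Instruction 1: t1 = e * d
  Instruction 2: t2 = t1 - e
Total instructions: 2

2


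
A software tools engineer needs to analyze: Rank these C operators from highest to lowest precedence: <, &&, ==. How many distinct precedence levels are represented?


Looking up precedence for each operator:
  < -> precedence 4
  && -> precedence 2
  == -> precedence 3
Sorted highest to lowest: <, ==, &&
Distinct precedence values: [4, 3, 2]
Number of distinct levels: 3

3


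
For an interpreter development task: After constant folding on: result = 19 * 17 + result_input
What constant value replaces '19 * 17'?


Identifying constant sub-expression:
  Original: result = 19 * 17 + result_input
  19 and 17 are both compile-time constants
  Evaluating: 19 * 17 = 323
  After folding: result = 323 + result_input

323


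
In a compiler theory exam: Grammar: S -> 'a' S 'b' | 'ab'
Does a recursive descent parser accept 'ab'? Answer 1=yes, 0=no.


Grammar accepts strings of the form a^n b^n (n >= 1)
Word: 'ab'
Counting: 1 a's and 1 b's
Check: 1 == 1? Yes
Derivation (S -> aSb applied 0 time(s), then S -> ab): S => ab
Accepted

1


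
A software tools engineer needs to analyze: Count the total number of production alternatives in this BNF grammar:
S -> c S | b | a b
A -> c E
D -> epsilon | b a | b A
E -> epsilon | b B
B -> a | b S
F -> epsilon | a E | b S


Counting alternatives per rule:
  S: 3 alternative(s)
  A: 1 alternative(s)
  D: 3 alternative(s)
  E: 2 alternative(s)
  B: 2 alternative(s)
  F: 3 alternative(s)
Sum: 3 + 1 + 3 + 2 + 2 + 3 = 14

14


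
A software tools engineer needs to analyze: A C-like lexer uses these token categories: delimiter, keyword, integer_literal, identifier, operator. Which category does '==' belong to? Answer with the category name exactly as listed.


Token: '=='
Checking categories:
  identifier: no
  integer_literal: no
  operator: YES
  keyword: no
  delimiter: no
Category: operator

operator


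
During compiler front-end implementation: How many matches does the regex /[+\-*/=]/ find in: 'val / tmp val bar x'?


Pattern: /[+\-*/=]/ (operators)
Input: 'val / tmp val bar x'
Scanning for matches:
  Match 1: '/'
Total matches: 1

1


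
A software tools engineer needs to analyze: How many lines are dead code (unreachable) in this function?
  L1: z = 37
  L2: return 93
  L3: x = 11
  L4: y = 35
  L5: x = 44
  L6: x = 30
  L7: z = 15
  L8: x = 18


Analyzing control flow:
  L1: reachable (before return)
  L2: reachable (return statement)
  L3: DEAD (after return at L2)
  L4: DEAD (after return at L2)
  L5: DEAD (after return at L2)
  L6: DEAD (after return at L2)
  L7: DEAD (after return at L2)
  L8: DEAD (after return at L2)
Return at L2, total lines = 8
Dead lines: L3 through L8
Count: 6

6


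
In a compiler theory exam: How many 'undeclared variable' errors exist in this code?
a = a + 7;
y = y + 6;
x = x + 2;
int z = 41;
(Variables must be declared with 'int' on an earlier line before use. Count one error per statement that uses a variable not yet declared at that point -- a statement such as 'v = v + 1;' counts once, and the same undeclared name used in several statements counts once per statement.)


Scanning code line by line:
  Line 1: use 'a' -> ERROR (undeclared)
  Line 2: use 'y' -> ERROR (undeclared)
  Line 3: use 'x' -> ERROR (undeclared)
  Line 4: declare 'z' -> declared = ['z']
Total undeclared variable errors: 3

3


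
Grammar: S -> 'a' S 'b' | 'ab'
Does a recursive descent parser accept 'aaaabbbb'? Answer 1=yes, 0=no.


Grammar accepts strings of the form a^n b^n (n >= 1)
Word: 'aaaabbbb'
Counting: 4 a's and 4 b's
Check: 4 == 4? Yes
Derivation (S -> aSb applied 3 time(s), then S -> ab): S => aSb => aaSbb => aaaSbbb => aaaabbbb
Accepted

1


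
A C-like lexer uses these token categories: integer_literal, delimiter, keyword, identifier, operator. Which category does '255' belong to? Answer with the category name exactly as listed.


Token: '255'
Checking categories:
  identifier: no
  integer_literal: YES
  operator: no
  keyword: no
  delimiter: no
Category: integer_literal

integer_literal


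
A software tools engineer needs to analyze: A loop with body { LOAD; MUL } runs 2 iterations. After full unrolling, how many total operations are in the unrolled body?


Loop body operations: LOAD, MUL (2 ops per iteration)
Unrolling 2 iterations:
  Iteration 1: LOAD, MUL (2 ops)
  Iteration 2: LOAD, MUL (2 ops)
Total: 2 iterations * 2 ops/iter = 4 operations

4


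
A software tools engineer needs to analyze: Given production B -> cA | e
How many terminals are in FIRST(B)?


Production: B -> cA | e
Examining each alternative for leading terminals:
  B -> cA : first terminal = 'c'
  B -> e : first terminal = 'e'
FIRST(B) = {c, e}
Count: 2

2


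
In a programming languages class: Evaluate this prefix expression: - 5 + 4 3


Parsing prefix expression: - 5 + 4 3
Step 1: Innermost operation '+ 4 3'
  4 + 3 = 7
Step 2: Outer operation '- 5 [7]'
  5 - 7 = -2

-2


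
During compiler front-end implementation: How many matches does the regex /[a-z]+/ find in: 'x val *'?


Pattern: /[a-z]+/ (identifiers)
Input: 'x val *'
Scanning for matches:
  Match 1: 'x'
  Match 2: 'val'
Total matches: 2

2


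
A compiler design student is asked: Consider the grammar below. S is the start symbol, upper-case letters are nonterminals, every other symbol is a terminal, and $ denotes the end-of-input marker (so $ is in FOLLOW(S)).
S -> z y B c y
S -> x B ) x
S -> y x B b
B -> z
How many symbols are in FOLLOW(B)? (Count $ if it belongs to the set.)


S is the start symbol and does not occur in any rule body, so FOLLOW(S) = {$}.
Examining every occurrence of B in a rule body:
  S -> z y B c y : B is followed by terminal 'c' -> add 'c'
  S -> x B ) x : B is followed by terminal ')' -> add ')'
  S -> y x B b : B is followed by terminal 'b' -> add 'b'
  B -> z : B does not occur in the body -> contributes nothing
FOLLOW(B) = {), b, c}
Count: 3

3


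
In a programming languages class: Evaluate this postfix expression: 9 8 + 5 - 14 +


Processing tokens left to right:
Push 9, Push 8
Pop 9 and 8, compute 9 + 8 = 17, push 17
Push 5
Pop 17 and 5, compute 17 - 5 = 12, push 12
Push 14
Pop 12 and 14, compute 12 + 14 = 26, push 26
Stack result: 26

26


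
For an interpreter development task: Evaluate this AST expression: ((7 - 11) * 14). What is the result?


Expression: ((7 - 11) * 14)
Evaluating step by step:
  7 - 11 = -4
  -4 * 14 = -56
Result: -56

-56


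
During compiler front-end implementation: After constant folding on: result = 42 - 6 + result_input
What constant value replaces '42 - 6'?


Identifying constant sub-expression:
  Original: result = 42 - 6 + result_input
  42 and 6 are both compile-time constants
  Evaluating: 42 - 6 = 36
  After folding: result = 36 + result_input

36


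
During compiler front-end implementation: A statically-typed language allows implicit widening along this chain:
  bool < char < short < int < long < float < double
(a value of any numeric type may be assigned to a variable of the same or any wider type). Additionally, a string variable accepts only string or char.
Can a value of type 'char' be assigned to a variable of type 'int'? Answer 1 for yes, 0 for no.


Target variable type: int
Source value type: char
Numeric ranks: char=1, int=3
Widening allowed iff rank(source) <= rank(target): 1 <= 3? Yes
Result: 1

1


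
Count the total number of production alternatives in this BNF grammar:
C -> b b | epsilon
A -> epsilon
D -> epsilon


Counting alternatives per rule:
  C: 2 alternative(s)
  A: 1 alternative(s)
  D: 1 alternative(s)
Sum: 2 + 1 + 1 = 4

4


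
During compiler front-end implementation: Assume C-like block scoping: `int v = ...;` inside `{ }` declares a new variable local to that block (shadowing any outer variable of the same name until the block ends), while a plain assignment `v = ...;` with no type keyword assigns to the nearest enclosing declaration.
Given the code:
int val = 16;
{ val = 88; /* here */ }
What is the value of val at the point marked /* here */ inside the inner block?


Analyzing scoping rules:
Outer scope: declares val = 16
Inner block: 'val = 88;' has no type keyword, so it is an assignment to the outer val (no shadowing)
Inside the block, after the assignment -> 88
Result: 88

88


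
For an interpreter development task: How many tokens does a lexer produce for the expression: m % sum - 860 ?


Scanning 'm % sum - 860'
Token 1: 'm' -> identifier
Token 2: '%' -> operator
Token 3: 'sum' -> identifier
Token 4: '-' -> operator
Token 5: '860' -> integer_literal
Total tokens: 5

5


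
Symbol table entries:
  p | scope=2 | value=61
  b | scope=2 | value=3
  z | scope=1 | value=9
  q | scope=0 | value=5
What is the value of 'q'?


Searching symbol table for 'q':
  p | scope=2 | value=61
  b | scope=2 | value=3
  z | scope=1 | value=9
  q | scope=0 | value=5 <- MATCH
Found 'q' at scope 0 with value 5

5


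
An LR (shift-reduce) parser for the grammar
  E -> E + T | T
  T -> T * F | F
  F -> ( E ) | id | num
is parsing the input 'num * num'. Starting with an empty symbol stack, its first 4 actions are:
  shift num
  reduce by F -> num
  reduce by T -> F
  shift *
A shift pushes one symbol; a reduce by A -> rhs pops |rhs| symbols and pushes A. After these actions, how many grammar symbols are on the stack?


Tracking the symbol stack through each action:
  Action 1: shift 'num' : push -> stack = [num] (size 1)
  Action 2: reduce by F -> num : pop 1, push F -> stack = [F] (size 1)
  Action 3: reduce by T -> F : pop 1, push T -> stack = [T] (size 1)
  Action 4: shift '*' : push -> stack = [T, *] (size 2)
Final stack size: 2

2


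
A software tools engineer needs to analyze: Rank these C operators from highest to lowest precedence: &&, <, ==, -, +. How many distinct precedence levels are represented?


Looking up precedence for each operator:
  && -> precedence 2
  < -> precedence 4
  == -> precedence 3
  - -> precedence 5
  + -> precedence 5
Sorted highest to lowest: -, +, <, ==, &&
Distinct precedence values: [5, 4, 3, 2]
Number of distinct levels: 4

4


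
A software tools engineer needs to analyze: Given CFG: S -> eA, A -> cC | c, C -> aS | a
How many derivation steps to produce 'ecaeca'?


Grammar: S -> eA, A -> cC | c, C -> aS | a
Deriving 'ecaeca':
Step 1: S -> eA => eA
Step 2: A -> cC => ecC
Step 3: C -> aS => ecaS
Step 4: S -> eA => ecaeA
Step 5: A -> cC => ecaecC
Step 6: C -> a => ecaeca
Total derivation steps: 6

6


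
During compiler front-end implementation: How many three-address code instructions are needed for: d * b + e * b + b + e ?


Expression: d * b + e * b + b + e
Generating three-address code (respecting * over +/- precedence):
  Instruction 1: t1 = d * b
  Instruction 2: t2 = e * b
  Instruction 3: t3 = t1 + t2
  Instruction 4: t4 = t3 + b
  Instruction 5: t5 = t4 + e
Total instructions: 5

5


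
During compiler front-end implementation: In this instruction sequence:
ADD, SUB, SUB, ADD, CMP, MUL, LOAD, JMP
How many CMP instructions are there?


Scanning instruction sequence for CMP:
  Position 1: ADD
  Position 2: SUB
  Position 3: SUB
  Position 4: ADD
  Position 5: CMP <- MATCH
  Position 6: MUL
  Position 7: LOAD
  Position 8: JMP
Matches at positions: [5]
Total CMP count: 1

1


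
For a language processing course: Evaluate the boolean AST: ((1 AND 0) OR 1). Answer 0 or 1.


Step 1: Evaluate inner node
  1 AND 0 = 0
Step 2: Evaluate root node
  0 OR 1 = 1

1


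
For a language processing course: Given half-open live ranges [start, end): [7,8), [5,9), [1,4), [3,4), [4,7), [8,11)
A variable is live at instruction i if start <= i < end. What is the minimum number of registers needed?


Live ranges:
  Var0: [7, 8)
  Var1: [5, 9)
  Var2: [1, 4)
  Var3: [3, 4)
  Var4: [4, 7)
  Var5: [8, 11)
Sweep-line events (position, delta, active):
  pos=1 start -> active=1
  pos=3 start -> active=2
  pos=4 end -> active=1
  pos=4 end -> active=0
  pos=4 start -> active=1
  pos=5 start -> active=2
  pos=7 end -> active=1
  pos=7 start -> active=2
  pos=8 end -> active=1
  pos=8 start -> active=2
  pos=9 end -> active=1
  pos=11 end -> active=0
Maximum simultaneous active: 2
Minimum registers needed: 2

2


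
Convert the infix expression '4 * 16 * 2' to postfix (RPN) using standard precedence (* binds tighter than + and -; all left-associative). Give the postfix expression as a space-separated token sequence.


Applying the shunting-yard algorithm:
  Operand 4 -> output
  Push '*' onto operator stack -> op-stack: [*]
  Operand 16 -> output
  See '*' (prec 2); top '*' (prec 2) >= it -> pop '*' to output
  Push '*' onto operator stack -> op-stack: [*]
  Operand 2 -> output
  End of input: pop '*' to output
Postfix result: 4 16 * 2 *

4 16 * 2 *


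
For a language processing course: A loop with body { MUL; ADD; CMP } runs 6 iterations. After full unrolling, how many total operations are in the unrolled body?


Loop body operations: MUL, ADD, CMP (3 ops per iteration)
Unrolling 6 iterations:
  Iteration 1: MUL, ADD, CMP (3 ops)
  Iteration 2: MUL, ADD, CMP (3 ops)
  Iteration 3: MUL, ADD, CMP (3 ops)
  Iteration 4: MUL, ADD, CMP (3 ops)
  Iteration 5: MUL, ADD, CMP (3 ops)
  Iteration 6: MUL, ADD, CMP (3 ops)
Total: 6 iterations * 3 ops/iter = 18 operations

18


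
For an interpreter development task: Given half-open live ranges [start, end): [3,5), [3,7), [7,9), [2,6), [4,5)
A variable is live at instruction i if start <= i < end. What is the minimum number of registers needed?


Live ranges:
  Var0: [3, 5)
  Var1: [3, 7)
  Var2: [7, 9)
  Var3: [2, 6)
  Var4: [4, 5)
Sweep-line events (position, delta, active):
  pos=2 start -> active=1
  pos=3 start -> active=2
  pos=3 start -> active=3
  pos=4 start -> active=4
  pos=5 end -> active=3
  pos=5 end -> active=2
  pos=6 end -> active=1
  pos=7 end -> active=0
  pos=7 start -> active=1
  pos=9 end -> active=0
Maximum simultaneous active: 4
Minimum registers needed: 4

4


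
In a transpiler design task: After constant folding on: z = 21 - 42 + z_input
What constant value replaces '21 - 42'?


Identifying constant sub-expression:
  Original: z = 21 - 42 + z_input
  21 and 42 are both compile-time constants
  Evaluating: 21 - 42 = -21
  After folding: z = -21 + z_input

-21


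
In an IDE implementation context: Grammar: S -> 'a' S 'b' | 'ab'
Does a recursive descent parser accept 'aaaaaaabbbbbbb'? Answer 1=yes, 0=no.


Grammar accepts strings of the form a^n b^n (n >= 1)
Word: 'aaaaaaabbbbbbb'
Counting: 7 a's and 7 b's
Check: 7 == 7? Yes
Derivation (S -> aSb applied 6 time(s), then S -> ab): S => aSb => aaSbb => aaaSbbb => aaaaSbbbb => aaaaaSbbbbb => aaaaaaSbbbbbb => aaaaaaabbbbbbb
Accepted

1


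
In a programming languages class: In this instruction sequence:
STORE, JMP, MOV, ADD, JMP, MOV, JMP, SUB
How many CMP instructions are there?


Scanning instruction sequence for CMP:
  Position 1: STORE
  Position 2: JMP
  Position 3: MOV
  Position 4: ADD
  Position 5: JMP
  Position 6: MOV
  Position 7: JMP
  Position 8: SUB
Matches at positions: []
Total CMP count: 0

0


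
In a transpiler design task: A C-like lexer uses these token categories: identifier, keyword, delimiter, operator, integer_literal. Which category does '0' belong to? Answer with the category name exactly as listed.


Token: '0'
Checking categories:
  identifier: no
  integer_literal: YES
  operator: no
  keyword: no
  delimiter: no
Category: integer_literal

integer_literal


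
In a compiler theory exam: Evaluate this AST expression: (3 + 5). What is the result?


Expression: (3 + 5)
Evaluating step by step:
  3 + 5 = 8
Result: 8

8


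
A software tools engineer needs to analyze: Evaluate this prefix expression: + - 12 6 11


Parsing prefix expression: + - 12 6 11
Step 1: Innermost operation '- 12 6'
  12 - 6 = 6
Step 2: Outer operation '+ [6] 11'
  6 + 11 = 17

17


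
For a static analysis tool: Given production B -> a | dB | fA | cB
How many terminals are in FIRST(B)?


Production: B -> a | dB | fA | cB
Examining each alternative for leading terminals:
  B -> a : first terminal = 'a'
  B -> dB : first terminal = 'd'
  B -> fA : first terminal = 'f'
  B -> cB : first terminal = 'c'
FIRST(B) = {a, c, d, f}
Count: 4

4


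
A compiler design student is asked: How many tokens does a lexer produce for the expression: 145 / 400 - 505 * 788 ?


Scanning '145 / 400 - 505 * 788'
Token 1: '145' -> integer_literal
Token 2: '/' -> operator
Token 3: '400' -> integer_literal
Token 4: '-' -> operator
Token 5: '505' -> integer_literal
Token 6: '*' -> operator
Token 7: '788' -> integer_literal
Total tokens: 7

7
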